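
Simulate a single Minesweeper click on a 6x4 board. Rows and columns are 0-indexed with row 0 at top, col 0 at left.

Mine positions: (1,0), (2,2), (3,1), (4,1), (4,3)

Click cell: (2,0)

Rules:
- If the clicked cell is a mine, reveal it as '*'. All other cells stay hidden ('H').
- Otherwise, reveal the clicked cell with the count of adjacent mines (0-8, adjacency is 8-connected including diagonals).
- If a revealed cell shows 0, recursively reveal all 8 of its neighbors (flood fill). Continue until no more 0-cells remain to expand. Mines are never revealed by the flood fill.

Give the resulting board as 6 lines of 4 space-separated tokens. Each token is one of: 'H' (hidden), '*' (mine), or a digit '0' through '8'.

H H H H
H H H H
2 H H H
H H H H
H H H H
H H H H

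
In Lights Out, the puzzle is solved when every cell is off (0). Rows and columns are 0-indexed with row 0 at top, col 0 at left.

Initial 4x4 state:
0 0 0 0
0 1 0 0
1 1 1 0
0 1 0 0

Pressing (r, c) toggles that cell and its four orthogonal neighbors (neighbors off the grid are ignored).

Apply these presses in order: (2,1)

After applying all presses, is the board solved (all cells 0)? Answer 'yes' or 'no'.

After press 1 at (2,1):
0 0 0 0
0 0 0 0
0 0 0 0
0 0 0 0

Lights still on: 0

Answer: yes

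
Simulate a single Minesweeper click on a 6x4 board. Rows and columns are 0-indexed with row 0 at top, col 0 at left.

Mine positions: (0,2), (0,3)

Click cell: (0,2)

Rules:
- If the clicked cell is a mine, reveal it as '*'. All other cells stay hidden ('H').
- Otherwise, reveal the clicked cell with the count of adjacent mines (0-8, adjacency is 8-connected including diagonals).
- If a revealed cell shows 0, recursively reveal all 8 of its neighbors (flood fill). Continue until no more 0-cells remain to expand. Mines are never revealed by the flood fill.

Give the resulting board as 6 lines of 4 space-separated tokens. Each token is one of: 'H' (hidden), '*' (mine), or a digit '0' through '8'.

H H * H
H H H H
H H H H
H H H H
H H H H
H H H H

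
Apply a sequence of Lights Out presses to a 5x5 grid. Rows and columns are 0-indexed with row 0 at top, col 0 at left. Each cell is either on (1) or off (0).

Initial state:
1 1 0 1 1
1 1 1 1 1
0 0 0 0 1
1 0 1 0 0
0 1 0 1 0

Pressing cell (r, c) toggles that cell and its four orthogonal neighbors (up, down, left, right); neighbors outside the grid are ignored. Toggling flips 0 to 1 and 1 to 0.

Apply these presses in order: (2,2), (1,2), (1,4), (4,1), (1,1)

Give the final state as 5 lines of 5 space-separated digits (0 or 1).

Answer: 1 0 1 1 0
0 1 0 1 0
0 0 0 1 0
1 1 0 0 0
1 0 1 1 0

Derivation:
After press 1 at (2,2):
1 1 0 1 1
1 1 0 1 1
0 1 1 1 1
1 0 0 0 0
0 1 0 1 0

After press 2 at (1,2):
1 1 1 1 1
1 0 1 0 1
0 1 0 1 1
1 0 0 0 0
0 1 0 1 0

After press 3 at (1,4):
1 1 1 1 0
1 0 1 1 0
0 1 0 1 0
1 0 0 0 0
0 1 0 1 0

After press 4 at (4,1):
1 1 1 1 0
1 0 1 1 0
0 1 0 1 0
1 1 0 0 0
1 0 1 1 0

After press 5 at (1,1):
1 0 1 1 0
0 1 0 1 0
0 0 0 1 0
1 1 0 0 0
1 0 1 1 0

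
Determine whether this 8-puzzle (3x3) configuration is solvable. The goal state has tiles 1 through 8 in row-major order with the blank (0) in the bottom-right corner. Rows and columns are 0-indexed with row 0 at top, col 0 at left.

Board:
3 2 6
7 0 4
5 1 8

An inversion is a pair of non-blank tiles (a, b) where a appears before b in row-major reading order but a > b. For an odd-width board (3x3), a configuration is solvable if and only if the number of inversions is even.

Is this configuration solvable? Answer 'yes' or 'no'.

Inversions (pairs i<j in row-major order where tile[i] > tile[j] > 0): 11
11 is odd, so the puzzle is not solvable.

Answer: no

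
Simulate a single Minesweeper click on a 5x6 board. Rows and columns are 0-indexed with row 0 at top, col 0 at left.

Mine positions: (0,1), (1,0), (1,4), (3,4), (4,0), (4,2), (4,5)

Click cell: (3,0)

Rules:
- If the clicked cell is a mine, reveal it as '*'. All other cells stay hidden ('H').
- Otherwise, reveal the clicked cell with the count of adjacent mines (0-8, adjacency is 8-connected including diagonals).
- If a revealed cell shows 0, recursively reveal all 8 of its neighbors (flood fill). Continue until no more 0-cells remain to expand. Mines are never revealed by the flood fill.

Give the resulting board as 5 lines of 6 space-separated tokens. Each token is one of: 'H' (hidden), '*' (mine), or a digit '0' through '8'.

H H H H H H
H H H H H H
H H H H H H
1 H H H H H
H H H H H H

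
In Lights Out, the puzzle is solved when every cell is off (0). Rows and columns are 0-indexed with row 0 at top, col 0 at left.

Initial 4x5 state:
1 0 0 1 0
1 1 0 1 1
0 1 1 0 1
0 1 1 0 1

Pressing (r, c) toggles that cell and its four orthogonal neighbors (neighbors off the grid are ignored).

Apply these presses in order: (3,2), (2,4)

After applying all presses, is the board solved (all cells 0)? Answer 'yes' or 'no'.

After press 1 at (3,2):
1 0 0 1 0
1 1 0 1 1
0 1 0 0 1
0 0 0 1 1

After press 2 at (2,4):
1 0 0 1 0
1 1 0 1 0
0 1 0 1 0
0 0 0 1 0

Lights still on: 8

Answer: no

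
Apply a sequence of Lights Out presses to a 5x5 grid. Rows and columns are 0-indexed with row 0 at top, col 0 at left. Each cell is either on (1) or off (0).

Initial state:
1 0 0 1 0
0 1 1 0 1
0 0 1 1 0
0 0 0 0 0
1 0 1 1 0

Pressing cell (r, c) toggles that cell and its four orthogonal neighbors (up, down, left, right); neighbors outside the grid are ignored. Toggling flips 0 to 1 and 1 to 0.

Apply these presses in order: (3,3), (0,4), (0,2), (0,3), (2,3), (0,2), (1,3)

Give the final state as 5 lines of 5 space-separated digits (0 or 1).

Answer: 1 0 1 0 0
0 1 0 1 1
0 0 0 0 1
0 0 1 0 1
1 0 1 0 0

Derivation:
After press 1 at (3,3):
1 0 0 1 0
0 1 1 0 1
0 0 1 0 0
0 0 1 1 1
1 0 1 0 0

After press 2 at (0,4):
1 0 0 0 1
0 1 1 0 0
0 0 1 0 0
0 0 1 1 1
1 0 1 0 0

After press 3 at (0,2):
1 1 1 1 1
0 1 0 0 0
0 0 1 0 0
0 0 1 1 1
1 0 1 0 0

After press 4 at (0,3):
1 1 0 0 0
0 1 0 1 0
0 0 1 0 0
0 0 1 1 1
1 0 1 0 0

After press 5 at (2,3):
1 1 0 0 0
0 1 0 0 0
0 0 0 1 1
0 0 1 0 1
1 0 1 0 0

After press 6 at (0,2):
1 0 1 1 0
0 1 1 0 0
0 0 0 1 1
0 0 1 0 1
1 0 1 0 0

After press 7 at (1,3):
1 0 1 0 0
0 1 0 1 1
0 0 0 0 1
0 0 1 0 1
1 0 1 0 0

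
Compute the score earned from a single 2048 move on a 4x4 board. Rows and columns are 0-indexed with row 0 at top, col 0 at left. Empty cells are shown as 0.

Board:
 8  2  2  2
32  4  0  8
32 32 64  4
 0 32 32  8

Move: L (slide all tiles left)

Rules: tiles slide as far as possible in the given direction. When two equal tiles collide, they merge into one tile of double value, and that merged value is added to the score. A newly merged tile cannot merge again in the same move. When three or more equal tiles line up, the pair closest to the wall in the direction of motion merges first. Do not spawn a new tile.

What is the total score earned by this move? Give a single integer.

Answer: 132

Derivation:
Slide left:
row 0: [8, 2, 2, 2] -> [8, 4, 2, 0]  score +4 (running 4)
row 1: [32, 4, 0, 8] -> [32, 4, 8, 0]  score +0 (running 4)
row 2: [32, 32, 64, 4] -> [64, 64, 4, 0]  score +64 (running 68)
row 3: [0, 32, 32, 8] -> [64, 8, 0, 0]  score +64 (running 132)
Board after move:
 8  4  2  0
32  4  8  0
64 64  4  0
64  8  0  0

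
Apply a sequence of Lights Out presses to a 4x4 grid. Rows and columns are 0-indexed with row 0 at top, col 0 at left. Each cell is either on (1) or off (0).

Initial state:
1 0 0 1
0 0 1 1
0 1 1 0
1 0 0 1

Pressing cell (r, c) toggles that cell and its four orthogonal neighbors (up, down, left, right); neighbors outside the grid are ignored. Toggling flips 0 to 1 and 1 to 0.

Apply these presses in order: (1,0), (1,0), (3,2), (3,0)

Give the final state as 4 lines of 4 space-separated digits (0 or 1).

Answer: 1 0 0 1
0 0 1 1
1 1 0 0
0 0 1 0

Derivation:
After press 1 at (1,0):
0 0 0 1
1 1 1 1
1 1 1 0
1 0 0 1

After press 2 at (1,0):
1 0 0 1
0 0 1 1
0 1 1 0
1 0 0 1

After press 3 at (3,2):
1 0 0 1
0 0 1 1
0 1 0 0
1 1 1 0

After press 4 at (3,0):
1 0 0 1
0 0 1 1
1 1 0 0
0 0 1 0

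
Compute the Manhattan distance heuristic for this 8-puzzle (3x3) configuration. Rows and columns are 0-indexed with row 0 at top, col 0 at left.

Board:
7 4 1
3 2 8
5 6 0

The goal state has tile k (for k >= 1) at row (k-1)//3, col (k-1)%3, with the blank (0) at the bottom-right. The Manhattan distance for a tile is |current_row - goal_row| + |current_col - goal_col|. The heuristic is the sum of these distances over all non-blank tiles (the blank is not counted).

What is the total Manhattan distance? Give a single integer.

Tile 7: (0,0)->(2,0) = 2
Tile 4: (0,1)->(1,0) = 2
Tile 1: (0,2)->(0,0) = 2
Tile 3: (1,0)->(0,2) = 3
Tile 2: (1,1)->(0,1) = 1
Tile 8: (1,2)->(2,1) = 2
Tile 5: (2,0)->(1,1) = 2
Tile 6: (2,1)->(1,2) = 2
Sum: 2 + 2 + 2 + 3 + 1 + 2 + 2 + 2 = 16

Answer: 16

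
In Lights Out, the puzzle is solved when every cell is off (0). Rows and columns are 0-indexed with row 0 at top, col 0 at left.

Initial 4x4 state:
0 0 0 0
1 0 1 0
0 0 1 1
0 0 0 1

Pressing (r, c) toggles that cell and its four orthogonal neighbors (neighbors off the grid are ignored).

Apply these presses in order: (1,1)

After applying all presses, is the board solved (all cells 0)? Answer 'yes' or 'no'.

Answer: no

Derivation:
After press 1 at (1,1):
0 1 0 0
0 1 0 0
0 1 1 1
0 0 0 1

Lights still on: 6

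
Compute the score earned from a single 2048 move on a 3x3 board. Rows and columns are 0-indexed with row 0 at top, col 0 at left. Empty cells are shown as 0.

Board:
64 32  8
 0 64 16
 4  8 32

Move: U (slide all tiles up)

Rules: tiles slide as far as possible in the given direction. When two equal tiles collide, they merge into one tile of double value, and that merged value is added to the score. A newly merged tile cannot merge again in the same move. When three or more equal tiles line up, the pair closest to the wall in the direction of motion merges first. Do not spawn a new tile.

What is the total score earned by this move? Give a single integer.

Slide up:
col 0: [64, 0, 4] -> [64, 4, 0]  score +0 (running 0)
col 1: [32, 64, 8] -> [32, 64, 8]  score +0 (running 0)
col 2: [8, 16, 32] -> [8, 16, 32]  score +0 (running 0)
Board after move:
64 32  8
 4 64 16
 0  8 32

Answer: 0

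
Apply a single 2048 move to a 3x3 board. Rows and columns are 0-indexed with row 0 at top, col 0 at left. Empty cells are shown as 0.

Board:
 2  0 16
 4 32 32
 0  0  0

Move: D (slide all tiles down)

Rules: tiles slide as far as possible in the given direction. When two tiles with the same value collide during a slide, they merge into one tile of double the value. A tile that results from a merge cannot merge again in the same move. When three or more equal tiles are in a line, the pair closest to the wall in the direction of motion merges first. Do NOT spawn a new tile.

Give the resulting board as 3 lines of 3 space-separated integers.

Slide down:
col 0: [2, 4, 0] -> [0, 2, 4]
col 1: [0, 32, 0] -> [0, 0, 32]
col 2: [16, 32, 0] -> [0, 16, 32]

Answer:  0  0  0
 2  0 16
 4 32 32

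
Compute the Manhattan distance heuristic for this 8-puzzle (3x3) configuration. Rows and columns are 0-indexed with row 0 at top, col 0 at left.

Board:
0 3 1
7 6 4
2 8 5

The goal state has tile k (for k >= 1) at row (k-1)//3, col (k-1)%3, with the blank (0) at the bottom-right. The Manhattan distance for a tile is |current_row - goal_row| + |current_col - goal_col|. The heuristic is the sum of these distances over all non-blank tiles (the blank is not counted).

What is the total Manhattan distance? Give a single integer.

Answer: 12

Derivation:
Tile 3: at (0,1), goal (0,2), distance |0-0|+|1-2| = 1
Tile 1: at (0,2), goal (0,0), distance |0-0|+|2-0| = 2
Tile 7: at (1,0), goal (2,0), distance |1-2|+|0-0| = 1
Tile 6: at (1,1), goal (1,2), distance |1-1|+|1-2| = 1
Tile 4: at (1,2), goal (1,0), distance |1-1|+|2-0| = 2
Tile 2: at (2,0), goal (0,1), distance |2-0|+|0-1| = 3
Tile 8: at (2,1), goal (2,1), distance |2-2|+|1-1| = 0
Tile 5: at (2,2), goal (1,1), distance |2-1|+|2-1| = 2
Sum: 1 + 2 + 1 + 1 + 2 + 3 + 0 + 2 = 12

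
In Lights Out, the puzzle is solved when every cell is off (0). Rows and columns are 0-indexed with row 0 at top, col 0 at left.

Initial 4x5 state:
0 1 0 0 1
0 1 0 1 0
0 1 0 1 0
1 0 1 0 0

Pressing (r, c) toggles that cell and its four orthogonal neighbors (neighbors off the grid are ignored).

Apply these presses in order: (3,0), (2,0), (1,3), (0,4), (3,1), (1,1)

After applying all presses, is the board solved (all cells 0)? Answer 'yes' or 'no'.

After press 1 at (3,0):
0 1 0 0 1
0 1 0 1 0
1 1 0 1 0
0 1 1 0 0

After press 2 at (2,0):
0 1 0 0 1
1 1 0 1 0
0 0 0 1 0
1 1 1 0 0

After press 3 at (1,3):
0 1 0 1 1
1 1 1 0 1
0 0 0 0 0
1 1 1 0 0

After press 4 at (0,4):
0 1 0 0 0
1 1 1 0 0
0 0 0 0 0
1 1 1 0 0

After press 5 at (3,1):
0 1 0 0 0
1 1 1 0 0
0 1 0 0 0
0 0 0 0 0

After press 6 at (1,1):
0 0 0 0 0
0 0 0 0 0
0 0 0 0 0
0 0 0 0 0

Lights still on: 0

Answer: yes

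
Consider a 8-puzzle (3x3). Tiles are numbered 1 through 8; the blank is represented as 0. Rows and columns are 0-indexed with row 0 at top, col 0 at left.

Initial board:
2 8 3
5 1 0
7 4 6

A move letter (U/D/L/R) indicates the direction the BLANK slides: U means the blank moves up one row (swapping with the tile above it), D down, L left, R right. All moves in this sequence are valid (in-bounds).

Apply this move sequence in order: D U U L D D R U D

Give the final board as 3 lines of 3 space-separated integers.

Answer: 2 1 8
5 4 3
7 6 0

Derivation:
After move 1 (D):
2 8 3
5 1 6
7 4 0

After move 2 (U):
2 8 3
5 1 0
7 4 6

After move 3 (U):
2 8 0
5 1 3
7 4 6

After move 4 (L):
2 0 8
5 1 3
7 4 6

After move 5 (D):
2 1 8
5 0 3
7 4 6

After move 6 (D):
2 1 8
5 4 3
7 0 6

After move 7 (R):
2 1 8
5 4 3
7 6 0

After move 8 (U):
2 1 8
5 4 0
7 6 3

After move 9 (D):
2 1 8
5 4 3
7 6 0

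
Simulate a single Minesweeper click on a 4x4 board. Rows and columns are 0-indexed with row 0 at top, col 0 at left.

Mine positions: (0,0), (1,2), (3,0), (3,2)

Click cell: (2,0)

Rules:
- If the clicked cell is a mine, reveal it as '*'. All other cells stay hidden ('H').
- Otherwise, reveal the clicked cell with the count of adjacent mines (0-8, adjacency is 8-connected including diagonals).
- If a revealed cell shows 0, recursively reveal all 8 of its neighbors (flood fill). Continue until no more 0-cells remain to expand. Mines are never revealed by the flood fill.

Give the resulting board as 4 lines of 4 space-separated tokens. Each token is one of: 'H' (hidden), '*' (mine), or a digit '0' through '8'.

H H H H
H H H H
1 H H H
H H H H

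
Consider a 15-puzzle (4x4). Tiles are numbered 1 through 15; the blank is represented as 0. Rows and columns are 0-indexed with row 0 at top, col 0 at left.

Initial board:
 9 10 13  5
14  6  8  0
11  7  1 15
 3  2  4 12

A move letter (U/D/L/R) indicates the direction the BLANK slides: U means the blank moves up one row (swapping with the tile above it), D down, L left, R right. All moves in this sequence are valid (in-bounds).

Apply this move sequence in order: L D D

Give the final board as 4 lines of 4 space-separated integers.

Answer:  9 10 13  5
14  6  1  8
11  7  4 15
 3  2  0 12

Derivation:
After move 1 (L):
 9 10 13  5
14  6  0  8
11  7  1 15
 3  2  4 12

After move 2 (D):
 9 10 13  5
14  6  1  8
11  7  0 15
 3  2  4 12

After move 3 (D):
 9 10 13  5
14  6  1  8
11  7  4 15
 3  2  0 12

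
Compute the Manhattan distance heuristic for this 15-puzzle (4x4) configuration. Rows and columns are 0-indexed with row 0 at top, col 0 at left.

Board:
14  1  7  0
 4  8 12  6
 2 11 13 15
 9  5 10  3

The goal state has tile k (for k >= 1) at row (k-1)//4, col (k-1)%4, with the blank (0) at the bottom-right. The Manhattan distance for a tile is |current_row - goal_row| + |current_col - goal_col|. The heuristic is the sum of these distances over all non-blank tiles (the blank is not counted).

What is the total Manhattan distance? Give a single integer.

Tile 14: (0,0)->(3,1) = 4
Tile 1: (0,1)->(0,0) = 1
Tile 7: (0,2)->(1,2) = 1
Tile 4: (1,0)->(0,3) = 4
Tile 8: (1,1)->(1,3) = 2
Tile 12: (1,2)->(2,3) = 2
Tile 6: (1,3)->(1,1) = 2
Tile 2: (2,0)->(0,1) = 3
Tile 11: (2,1)->(2,2) = 1
Tile 13: (2,2)->(3,0) = 3
Tile 15: (2,3)->(3,2) = 2
Tile 9: (3,0)->(2,0) = 1
Tile 5: (3,1)->(1,0) = 3
Tile 10: (3,2)->(2,1) = 2
Tile 3: (3,3)->(0,2) = 4
Sum: 4 + 1 + 1 + 4 + 2 + 2 + 2 + 3 + 1 + 3 + 2 + 1 + 3 + 2 + 4 = 35

Answer: 35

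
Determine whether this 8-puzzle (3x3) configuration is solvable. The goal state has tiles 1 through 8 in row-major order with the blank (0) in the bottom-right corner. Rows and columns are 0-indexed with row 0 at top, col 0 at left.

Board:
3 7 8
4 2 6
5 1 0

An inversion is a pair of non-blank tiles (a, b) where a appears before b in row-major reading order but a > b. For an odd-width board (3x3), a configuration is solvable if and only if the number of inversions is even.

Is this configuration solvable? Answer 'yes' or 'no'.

Answer: yes

Derivation:
Inversions (pairs i<j in row-major order where tile[i] > tile[j] > 0): 18
18 is even, so the puzzle is solvable.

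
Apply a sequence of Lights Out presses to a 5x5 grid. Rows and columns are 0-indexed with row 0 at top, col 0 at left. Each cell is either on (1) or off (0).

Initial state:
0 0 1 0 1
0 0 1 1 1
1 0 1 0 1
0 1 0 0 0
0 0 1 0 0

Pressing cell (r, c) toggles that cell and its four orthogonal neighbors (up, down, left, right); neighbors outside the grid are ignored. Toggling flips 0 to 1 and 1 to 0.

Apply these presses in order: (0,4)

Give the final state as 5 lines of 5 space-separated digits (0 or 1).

Answer: 0 0 1 1 0
0 0 1 1 0
1 0 1 0 1
0 1 0 0 0
0 0 1 0 0

Derivation:
After press 1 at (0,4):
0 0 1 1 0
0 0 1 1 0
1 0 1 0 1
0 1 0 0 0
0 0 1 0 0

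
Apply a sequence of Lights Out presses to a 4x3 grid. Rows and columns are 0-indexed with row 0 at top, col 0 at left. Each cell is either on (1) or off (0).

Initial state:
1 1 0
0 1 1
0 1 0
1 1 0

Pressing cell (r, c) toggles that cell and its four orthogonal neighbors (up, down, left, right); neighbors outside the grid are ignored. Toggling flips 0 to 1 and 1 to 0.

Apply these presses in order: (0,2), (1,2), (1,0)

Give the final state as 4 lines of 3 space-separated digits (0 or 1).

Answer: 0 0 0
1 1 1
1 1 1
1 1 0

Derivation:
After press 1 at (0,2):
1 0 1
0 1 0
0 1 0
1 1 0

After press 2 at (1,2):
1 0 0
0 0 1
0 1 1
1 1 0

After press 3 at (1,0):
0 0 0
1 1 1
1 1 1
1 1 0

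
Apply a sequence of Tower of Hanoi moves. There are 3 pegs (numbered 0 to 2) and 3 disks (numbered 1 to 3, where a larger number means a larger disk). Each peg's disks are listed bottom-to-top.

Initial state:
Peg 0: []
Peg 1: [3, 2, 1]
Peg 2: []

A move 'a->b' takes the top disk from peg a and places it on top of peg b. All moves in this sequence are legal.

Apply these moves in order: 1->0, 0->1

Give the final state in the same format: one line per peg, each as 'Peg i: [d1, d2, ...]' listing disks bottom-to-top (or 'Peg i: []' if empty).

Answer: Peg 0: []
Peg 1: [3, 2, 1]
Peg 2: []

Derivation:
After move 1 (1->0):
Peg 0: [1]
Peg 1: [3, 2]
Peg 2: []

After move 2 (0->1):
Peg 0: []
Peg 1: [3, 2, 1]
Peg 2: []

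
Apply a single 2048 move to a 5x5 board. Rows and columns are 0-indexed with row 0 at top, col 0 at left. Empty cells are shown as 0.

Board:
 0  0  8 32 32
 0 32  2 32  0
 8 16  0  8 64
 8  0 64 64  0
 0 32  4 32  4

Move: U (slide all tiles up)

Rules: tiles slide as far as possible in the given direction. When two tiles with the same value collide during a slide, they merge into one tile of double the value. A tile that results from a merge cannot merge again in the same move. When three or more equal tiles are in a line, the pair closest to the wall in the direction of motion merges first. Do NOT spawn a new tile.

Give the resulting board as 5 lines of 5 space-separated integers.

Slide up:
col 0: [0, 0, 8, 8, 0] -> [16, 0, 0, 0, 0]
col 1: [0, 32, 16, 0, 32] -> [32, 16, 32, 0, 0]
col 2: [8, 2, 0, 64, 4] -> [8, 2, 64, 4, 0]
col 3: [32, 32, 8, 64, 32] -> [64, 8, 64, 32, 0]
col 4: [32, 0, 64, 0, 4] -> [32, 64, 4, 0, 0]

Answer: 16 32  8 64 32
 0 16  2  8 64
 0 32 64 64  4
 0  0  4 32  0
 0  0  0  0  0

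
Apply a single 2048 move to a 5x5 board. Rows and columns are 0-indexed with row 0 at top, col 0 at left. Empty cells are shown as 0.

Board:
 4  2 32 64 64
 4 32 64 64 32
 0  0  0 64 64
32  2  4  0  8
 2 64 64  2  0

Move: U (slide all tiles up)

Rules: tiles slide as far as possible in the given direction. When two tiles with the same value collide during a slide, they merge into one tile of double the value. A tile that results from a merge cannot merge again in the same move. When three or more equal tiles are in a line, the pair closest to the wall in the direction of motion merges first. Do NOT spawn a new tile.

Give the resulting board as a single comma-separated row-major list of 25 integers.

Slide up:
col 0: [4, 4, 0, 32, 2] -> [8, 32, 2, 0, 0]
col 1: [2, 32, 0, 2, 64] -> [2, 32, 2, 64, 0]
col 2: [32, 64, 0, 4, 64] -> [32, 64, 4, 64, 0]
col 3: [64, 64, 64, 0, 2] -> [128, 64, 2, 0, 0]
col 4: [64, 32, 64, 8, 0] -> [64, 32, 64, 8, 0]

Answer: 8, 2, 32, 128, 64, 32, 32, 64, 64, 32, 2, 2, 4, 2, 64, 0, 64, 64, 0, 8, 0, 0, 0, 0, 0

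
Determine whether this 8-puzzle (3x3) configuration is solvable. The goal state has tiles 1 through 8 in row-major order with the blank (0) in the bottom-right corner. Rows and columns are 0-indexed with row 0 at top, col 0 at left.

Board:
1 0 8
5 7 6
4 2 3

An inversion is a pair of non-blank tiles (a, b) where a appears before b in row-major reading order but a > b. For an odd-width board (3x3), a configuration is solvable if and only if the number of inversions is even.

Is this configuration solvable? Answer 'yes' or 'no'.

Answer: yes

Derivation:
Inversions (pairs i<j in row-major order where tile[i] > tile[j] > 0): 18
18 is even, so the puzzle is solvable.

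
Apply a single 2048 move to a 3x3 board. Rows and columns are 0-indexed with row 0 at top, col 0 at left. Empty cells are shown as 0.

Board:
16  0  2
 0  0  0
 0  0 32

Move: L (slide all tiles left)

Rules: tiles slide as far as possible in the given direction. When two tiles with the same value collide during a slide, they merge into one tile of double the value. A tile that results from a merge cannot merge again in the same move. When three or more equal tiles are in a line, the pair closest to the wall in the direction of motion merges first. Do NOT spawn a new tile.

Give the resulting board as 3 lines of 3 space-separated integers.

Slide left:
row 0: [16, 0, 2] -> [16, 2, 0]
row 1: [0, 0, 0] -> [0, 0, 0]
row 2: [0, 0, 32] -> [32, 0, 0]

Answer: 16  2  0
 0  0  0
32  0  0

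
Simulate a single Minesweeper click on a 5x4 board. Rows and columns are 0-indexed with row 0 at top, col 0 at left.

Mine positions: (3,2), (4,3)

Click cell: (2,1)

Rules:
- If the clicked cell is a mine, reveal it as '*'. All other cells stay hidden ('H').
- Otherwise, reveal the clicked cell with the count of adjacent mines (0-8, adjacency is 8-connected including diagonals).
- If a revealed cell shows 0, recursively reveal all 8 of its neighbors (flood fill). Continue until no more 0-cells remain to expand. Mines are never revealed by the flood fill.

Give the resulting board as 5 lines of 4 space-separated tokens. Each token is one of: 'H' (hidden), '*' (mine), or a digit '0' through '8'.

H H H H
H H H H
H 1 H H
H H H H
H H H H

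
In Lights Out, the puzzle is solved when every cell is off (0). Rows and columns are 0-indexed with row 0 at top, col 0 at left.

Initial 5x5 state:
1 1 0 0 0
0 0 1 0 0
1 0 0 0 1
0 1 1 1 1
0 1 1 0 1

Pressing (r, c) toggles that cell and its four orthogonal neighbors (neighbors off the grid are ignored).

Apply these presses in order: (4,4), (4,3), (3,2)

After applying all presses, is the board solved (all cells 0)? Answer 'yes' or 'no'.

Answer: no

Derivation:
After press 1 at (4,4):
1 1 0 0 0
0 0 1 0 0
1 0 0 0 1
0 1 1 1 0
0 1 1 1 0

After press 2 at (4,3):
1 1 0 0 0
0 0 1 0 0
1 0 0 0 1
0 1 1 0 0
0 1 0 0 1

After press 3 at (3,2):
1 1 0 0 0
0 0 1 0 0
1 0 1 0 1
0 0 0 1 0
0 1 1 0 1

Lights still on: 10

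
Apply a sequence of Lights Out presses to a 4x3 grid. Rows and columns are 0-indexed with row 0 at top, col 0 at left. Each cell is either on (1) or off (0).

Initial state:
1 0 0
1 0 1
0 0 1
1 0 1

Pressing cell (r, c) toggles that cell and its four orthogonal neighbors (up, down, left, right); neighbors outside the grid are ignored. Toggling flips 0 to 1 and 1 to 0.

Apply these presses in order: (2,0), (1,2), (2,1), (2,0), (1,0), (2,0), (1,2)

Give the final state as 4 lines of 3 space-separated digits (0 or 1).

Answer: 0 0 0
1 0 1
1 0 0
0 1 1

Derivation:
After press 1 at (2,0):
1 0 0
0 0 1
1 1 1
0 0 1

After press 2 at (1,2):
1 0 1
0 1 0
1 1 0
0 0 1

After press 3 at (2,1):
1 0 1
0 0 0
0 0 1
0 1 1

After press 4 at (2,0):
1 0 1
1 0 0
1 1 1
1 1 1

After press 5 at (1,0):
0 0 1
0 1 0
0 1 1
1 1 1

After press 6 at (2,0):
0 0 1
1 1 0
1 0 1
0 1 1

After press 7 at (1,2):
0 0 0
1 0 1
1 0 0
0 1 1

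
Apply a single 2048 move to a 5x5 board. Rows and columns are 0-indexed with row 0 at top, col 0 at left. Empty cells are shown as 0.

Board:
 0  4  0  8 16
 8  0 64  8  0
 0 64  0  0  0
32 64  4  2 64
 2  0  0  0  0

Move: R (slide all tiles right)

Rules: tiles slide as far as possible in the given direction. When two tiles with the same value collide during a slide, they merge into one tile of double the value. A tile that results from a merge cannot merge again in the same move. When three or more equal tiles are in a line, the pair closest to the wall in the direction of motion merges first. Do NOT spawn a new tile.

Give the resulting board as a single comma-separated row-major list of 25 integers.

Answer: 0, 0, 4, 8, 16, 0, 0, 8, 64, 8, 0, 0, 0, 0, 64, 32, 64, 4, 2, 64, 0, 0, 0, 0, 2

Derivation:
Slide right:
row 0: [0, 4, 0, 8, 16] -> [0, 0, 4, 8, 16]
row 1: [8, 0, 64, 8, 0] -> [0, 0, 8, 64, 8]
row 2: [0, 64, 0, 0, 0] -> [0, 0, 0, 0, 64]
row 3: [32, 64, 4, 2, 64] -> [32, 64, 4, 2, 64]
row 4: [2, 0, 0, 0, 0] -> [0, 0, 0, 0, 2]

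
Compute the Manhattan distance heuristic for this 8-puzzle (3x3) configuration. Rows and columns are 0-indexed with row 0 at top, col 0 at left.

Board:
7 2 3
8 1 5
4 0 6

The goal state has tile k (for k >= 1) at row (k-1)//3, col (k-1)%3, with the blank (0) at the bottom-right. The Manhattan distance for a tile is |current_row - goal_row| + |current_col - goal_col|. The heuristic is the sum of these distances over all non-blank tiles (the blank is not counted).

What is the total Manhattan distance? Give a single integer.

Answer: 9

Derivation:
Tile 7: (0,0)->(2,0) = 2
Tile 2: (0,1)->(0,1) = 0
Tile 3: (0,2)->(0,2) = 0
Tile 8: (1,0)->(2,1) = 2
Tile 1: (1,1)->(0,0) = 2
Tile 5: (1,2)->(1,1) = 1
Tile 4: (2,0)->(1,0) = 1
Tile 6: (2,2)->(1,2) = 1
Sum: 2 + 0 + 0 + 2 + 2 + 1 + 1 + 1 = 9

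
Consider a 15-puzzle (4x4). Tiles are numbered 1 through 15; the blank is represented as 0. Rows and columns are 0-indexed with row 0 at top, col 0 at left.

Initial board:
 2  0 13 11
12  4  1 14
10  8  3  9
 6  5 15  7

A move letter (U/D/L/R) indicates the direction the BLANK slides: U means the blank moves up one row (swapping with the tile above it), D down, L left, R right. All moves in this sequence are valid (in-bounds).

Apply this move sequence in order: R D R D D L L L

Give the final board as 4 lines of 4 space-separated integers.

Answer:  2 13  1 11
12  4 14  9
10  8  3  7
 0  6  5 15

Derivation:
After move 1 (R):
 2 13  0 11
12  4  1 14
10  8  3  9
 6  5 15  7

After move 2 (D):
 2 13  1 11
12  4  0 14
10  8  3  9
 6  5 15  7

After move 3 (R):
 2 13  1 11
12  4 14  0
10  8  3  9
 6  5 15  7

After move 4 (D):
 2 13  1 11
12  4 14  9
10  8  3  0
 6  5 15  7

After move 5 (D):
 2 13  1 11
12  4 14  9
10  8  3  7
 6  5 15  0

After move 6 (L):
 2 13  1 11
12  4 14  9
10  8  3  7
 6  5  0 15

After move 7 (L):
 2 13  1 11
12  4 14  9
10  8  3  7
 6  0  5 15

After move 8 (L):
 2 13  1 11
12  4 14  9
10  8  3  7
 0  6  5 15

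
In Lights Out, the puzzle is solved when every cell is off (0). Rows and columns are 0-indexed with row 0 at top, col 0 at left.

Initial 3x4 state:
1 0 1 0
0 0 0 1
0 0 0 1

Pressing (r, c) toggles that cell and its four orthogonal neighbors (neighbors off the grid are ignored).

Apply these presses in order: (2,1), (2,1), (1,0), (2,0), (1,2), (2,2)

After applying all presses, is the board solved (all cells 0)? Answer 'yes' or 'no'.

After press 1 at (2,1):
1 0 1 0
0 1 0 1
1 1 1 1

After press 2 at (2,1):
1 0 1 0
0 0 0 1
0 0 0 1

After press 3 at (1,0):
0 0 1 0
1 1 0 1
1 0 0 1

After press 4 at (2,0):
0 0 1 0
0 1 0 1
0 1 0 1

After press 5 at (1,2):
0 0 0 0
0 0 1 0
0 1 1 1

After press 6 at (2,2):
0 0 0 0
0 0 0 0
0 0 0 0

Lights still on: 0

Answer: yes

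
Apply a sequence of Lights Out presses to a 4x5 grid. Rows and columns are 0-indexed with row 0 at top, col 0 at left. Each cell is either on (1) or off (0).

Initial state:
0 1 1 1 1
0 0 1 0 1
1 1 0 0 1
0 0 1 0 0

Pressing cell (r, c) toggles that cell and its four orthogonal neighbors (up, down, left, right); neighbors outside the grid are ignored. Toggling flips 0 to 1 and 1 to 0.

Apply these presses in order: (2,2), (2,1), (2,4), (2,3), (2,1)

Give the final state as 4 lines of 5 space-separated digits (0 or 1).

Answer: 0 1 1 1 1
0 0 0 1 0
1 0 0 1 1
0 0 0 1 1

Derivation:
After press 1 at (2,2):
0 1 1 1 1
0 0 0 0 1
1 0 1 1 1
0 0 0 0 0

After press 2 at (2,1):
0 1 1 1 1
0 1 0 0 1
0 1 0 1 1
0 1 0 0 0

After press 3 at (2,4):
0 1 1 1 1
0 1 0 0 0
0 1 0 0 0
0 1 0 0 1

After press 4 at (2,3):
0 1 1 1 1
0 1 0 1 0
0 1 1 1 1
0 1 0 1 1

After press 5 at (2,1):
0 1 1 1 1
0 0 0 1 0
1 0 0 1 1
0 0 0 1 1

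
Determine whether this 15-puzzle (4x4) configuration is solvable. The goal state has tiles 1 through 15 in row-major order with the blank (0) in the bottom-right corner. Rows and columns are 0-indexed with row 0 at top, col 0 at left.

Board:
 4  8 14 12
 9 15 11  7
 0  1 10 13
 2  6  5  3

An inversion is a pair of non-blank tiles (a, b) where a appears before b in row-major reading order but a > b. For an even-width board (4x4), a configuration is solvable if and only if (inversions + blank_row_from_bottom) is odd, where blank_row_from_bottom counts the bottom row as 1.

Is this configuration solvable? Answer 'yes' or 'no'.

Answer: yes

Derivation:
Inversions: 67
Blank is in row 2 (0-indexed from top), which is row 2 counting from the bottom (bottom = 1).
67 + 2 = 69, which is odd, so the puzzle is solvable.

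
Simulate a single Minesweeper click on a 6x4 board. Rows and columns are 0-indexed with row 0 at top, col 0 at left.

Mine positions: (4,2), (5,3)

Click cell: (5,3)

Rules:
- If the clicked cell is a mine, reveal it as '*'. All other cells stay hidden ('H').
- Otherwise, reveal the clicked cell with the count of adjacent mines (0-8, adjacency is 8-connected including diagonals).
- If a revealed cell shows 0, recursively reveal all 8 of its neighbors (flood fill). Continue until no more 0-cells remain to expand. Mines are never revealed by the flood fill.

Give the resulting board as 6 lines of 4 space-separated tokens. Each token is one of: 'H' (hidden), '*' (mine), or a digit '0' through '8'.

H H H H
H H H H
H H H H
H H H H
H H H H
H H H *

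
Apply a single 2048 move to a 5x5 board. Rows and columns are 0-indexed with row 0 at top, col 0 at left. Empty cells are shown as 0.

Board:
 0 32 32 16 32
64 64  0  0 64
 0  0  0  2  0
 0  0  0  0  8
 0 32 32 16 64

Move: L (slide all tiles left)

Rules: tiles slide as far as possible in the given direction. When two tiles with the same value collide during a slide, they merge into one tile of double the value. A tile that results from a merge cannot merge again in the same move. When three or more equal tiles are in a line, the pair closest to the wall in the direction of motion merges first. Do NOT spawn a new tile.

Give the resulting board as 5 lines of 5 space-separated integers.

Answer:  64  16  32   0   0
128  64   0   0   0
  2   0   0   0   0
  8   0   0   0   0
 64  16  64   0   0

Derivation:
Slide left:
row 0: [0, 32, 32, 16, 32] -> [64, 16, 32, 0, 0]
row 1: [64, 64, 0, 0, 64] -> [128, 64, 0, 0, 0]
row 2: [0, 0, 0, 2, 0] -> [2, 0, 0, 0, 0]
row 3: [0, 0, 0, 0, 8] -> [8, 0, 0, 0, 0]
row 4: [0, 32, 32, 16, 64] -> [64, 16, 64, 0, 0]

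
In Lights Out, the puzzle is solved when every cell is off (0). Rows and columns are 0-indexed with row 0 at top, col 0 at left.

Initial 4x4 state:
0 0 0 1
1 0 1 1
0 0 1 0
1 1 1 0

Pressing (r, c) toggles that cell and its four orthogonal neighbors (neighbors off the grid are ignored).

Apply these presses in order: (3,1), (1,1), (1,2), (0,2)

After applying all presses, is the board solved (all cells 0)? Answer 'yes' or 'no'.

Answer: yes

Derivation:
After press 1 at (3,1):
0 0 0 1
1 0 1 1
0 1 1 0
0 0 0 0

After press 2 at (1,1):
0 1 0 1
0 1 0 1
0 0 1 0
0 0 0 0

After press 3 at (1,2):
0 1 1 1
0 0 1 0
0 0 0 0
0 0 0 0

After press 4 at (0,2):
0 0 0 0
0 0 0 0
0 0 0 0
0 0 0 0

Lights still on: 0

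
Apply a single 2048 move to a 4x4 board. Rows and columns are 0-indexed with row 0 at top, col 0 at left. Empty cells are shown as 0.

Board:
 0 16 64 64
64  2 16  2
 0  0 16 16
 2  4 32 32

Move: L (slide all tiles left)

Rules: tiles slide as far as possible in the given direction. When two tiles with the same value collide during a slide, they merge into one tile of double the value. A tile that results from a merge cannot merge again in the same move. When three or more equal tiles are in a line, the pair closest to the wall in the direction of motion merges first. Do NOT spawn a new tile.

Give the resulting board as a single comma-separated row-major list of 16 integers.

Answer: 16, 128, 0, 0, 64, 2, 16, 2, 32, 0, 0, 0, 2, 4, 64, 0

Derivation:
Slide left:
row 0: [0, 16, 64, 64] -> [16, 128, 0, 0]
row 1: [64, 2, 16, 2] -> [64, 2, 16, 2]
row 2: [0, 0, 16, 16] -> [32, 0, 0, 0]
row 3: [2, 4, 32, 32] -> [2, 4, 64, 0]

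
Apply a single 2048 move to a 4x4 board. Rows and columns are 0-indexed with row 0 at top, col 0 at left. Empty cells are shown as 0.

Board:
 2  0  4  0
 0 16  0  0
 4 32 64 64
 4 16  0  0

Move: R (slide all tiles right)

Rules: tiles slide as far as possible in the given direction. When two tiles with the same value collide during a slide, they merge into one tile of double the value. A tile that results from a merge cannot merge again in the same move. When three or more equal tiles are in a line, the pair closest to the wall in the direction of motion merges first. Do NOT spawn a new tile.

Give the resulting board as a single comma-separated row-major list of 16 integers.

Slide right:
row 0: [2, 0, 4, 0] -> [0, 0, 2, 4]
row 1: [0, 16, 0, 0] -> [0, 0, 0, 16]
row 2: [4, 32, 64, 64] -> [0, 4, 32, 128]
row 3: [4, 16, 0, 0] -> [0, 0, 4, 16]

Answer: 0, 0, 2, 4, 0, 0, 0, 16, 0, 4, 32, 128, 0, 0, 4, 16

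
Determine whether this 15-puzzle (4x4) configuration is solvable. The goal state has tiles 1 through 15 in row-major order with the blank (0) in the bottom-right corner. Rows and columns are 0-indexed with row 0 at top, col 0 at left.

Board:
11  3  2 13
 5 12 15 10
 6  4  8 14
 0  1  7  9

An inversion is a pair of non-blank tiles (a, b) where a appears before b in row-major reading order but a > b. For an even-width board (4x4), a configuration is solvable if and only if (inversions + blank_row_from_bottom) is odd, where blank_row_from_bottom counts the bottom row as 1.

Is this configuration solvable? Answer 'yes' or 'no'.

Answer: no

Derivation:
Inversions: 53
Blank is in row 3 (0-indexed from top), which is row 1 counting from the bottom (bottom = 1).
53 + 1 = 54, which is even, so the puzzle is not solvable.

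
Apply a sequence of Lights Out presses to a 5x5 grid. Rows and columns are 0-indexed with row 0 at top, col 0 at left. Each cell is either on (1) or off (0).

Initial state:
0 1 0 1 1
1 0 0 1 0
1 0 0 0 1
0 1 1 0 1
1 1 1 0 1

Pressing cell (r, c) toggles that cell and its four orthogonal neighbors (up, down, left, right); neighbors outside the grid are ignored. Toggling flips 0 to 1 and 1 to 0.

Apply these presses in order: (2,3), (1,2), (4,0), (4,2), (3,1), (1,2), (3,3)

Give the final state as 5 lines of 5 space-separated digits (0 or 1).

After press 1 at (2,3):
0 1 0 1 1
1 0 0 0 0
1 0 1 1 0
0 1 1 1 1
1 1 1 0 1

After press 2 at (1,2):
0 1 1 1 1
1 1 1 1 0
1 0 0 1 0
0 1 1 1 1
1 1 1 0 1

After press 3 at (4,0):
0 1 1 1 1
1 1 1 1 0
1 0 0 1 0
1 1 1 1 1
0 0 1 0 1

After press 4 at (4,2):
0 1 1 1 1
1 1 1 1 0
1 0 0 1 0
1 1 0 1 1
0 1 0 1 1

After press 5 at (3,1):
0 1 1 1 1
1 1 1 1 0
1 1 0 1 0
0 0 1 1 1
0 0 0 1 1

After press 6 at (1,2):
0 1 0 1 1
1 0 0 0 0
1 1 1 1 0
0 0 1 1 1
0 0 0 1 1

After press 7 at (3,3):
0 1 0 1 1
1 0 0 0 0
1 1 1 0 0
0 0 0 0 0
0 0 0 0 1

Answer: 0 1 0 1 1
1 0 0 0 0
1 1 1 0 0
0 0 0 0 0
0 0 0 0 1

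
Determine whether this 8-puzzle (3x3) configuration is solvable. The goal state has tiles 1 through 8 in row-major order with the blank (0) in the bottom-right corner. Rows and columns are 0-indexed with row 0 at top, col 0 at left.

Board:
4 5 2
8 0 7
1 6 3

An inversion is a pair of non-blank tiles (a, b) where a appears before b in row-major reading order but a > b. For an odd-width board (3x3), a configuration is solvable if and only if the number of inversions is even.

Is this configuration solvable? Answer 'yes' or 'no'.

Answer: no

Derivation:
Inversions (pairs i<j in row-major order where tile[i] > tile[j] > 0): 15
15 is odd, so the puzzle is not solvable.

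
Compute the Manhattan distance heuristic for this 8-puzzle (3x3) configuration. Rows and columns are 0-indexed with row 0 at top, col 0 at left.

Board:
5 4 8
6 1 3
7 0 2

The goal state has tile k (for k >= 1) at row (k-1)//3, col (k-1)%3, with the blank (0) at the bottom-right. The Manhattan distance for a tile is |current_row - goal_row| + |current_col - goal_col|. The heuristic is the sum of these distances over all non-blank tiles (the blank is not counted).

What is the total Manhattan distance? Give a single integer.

Answer: 15

Derivation:
Tile 5: (0,0)->(1,1) = 2
Tile 4: (0,1)->(1,0) = 2
Tile 8: (0,2)->(2,1) = 3
Tile 6: (1,0)->(1,2) = 2
Tile 1: (1,1)->(0,0) = 2
Tile 3: (1,2)->(0,2) = 1
Tile 7: (2,0)->(2,0) = 0
Tile 2: (2,2)->(0,1) = 3
Sum: 2 + 2 + 3 + 2 + 2 + 1 + 0 + 3 = 15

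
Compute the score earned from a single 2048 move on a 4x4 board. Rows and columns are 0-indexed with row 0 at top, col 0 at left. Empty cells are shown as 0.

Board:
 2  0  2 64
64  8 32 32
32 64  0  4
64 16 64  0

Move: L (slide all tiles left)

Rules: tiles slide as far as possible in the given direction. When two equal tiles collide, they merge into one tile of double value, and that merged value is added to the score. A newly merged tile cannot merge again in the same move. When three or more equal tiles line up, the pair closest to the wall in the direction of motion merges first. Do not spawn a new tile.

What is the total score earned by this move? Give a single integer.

Answer: 68

Derivation:
Slide left:
row 0: [2, 0, 2, 64] -> [4, 64, 0, 0]  score +4 (running 4)
row 1: [64, 8, 32, 32] -> [64, 8, 64, 0]  score +64 (running 68)
row 2: [32, 64, 0, 4] -> [32, 64, 4, 0]  score +0 (running 68)
row 3: [64, 16, 64, 0] -> [64, 16, 64, 0]  score +0 (running 68)
Board after move:
 4 64  0  0
64  8 64  0
32 64  4  0
64 16 64  0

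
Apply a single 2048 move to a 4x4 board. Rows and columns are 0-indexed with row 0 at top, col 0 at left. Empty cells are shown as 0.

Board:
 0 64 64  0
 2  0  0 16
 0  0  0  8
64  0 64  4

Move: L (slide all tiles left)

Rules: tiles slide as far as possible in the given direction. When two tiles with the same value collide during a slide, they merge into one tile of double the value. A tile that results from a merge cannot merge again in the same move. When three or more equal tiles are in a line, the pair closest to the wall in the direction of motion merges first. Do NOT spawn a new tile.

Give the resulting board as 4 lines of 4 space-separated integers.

Slide left:
row 0: [0, 64, 64, 0] -> [128, 0, 0, 0]
row 1: [2, 0, 0, 16] -> [2, 16, 0, 0]
row 2: [0, 0, 0, 8] -> [8, 0, 0, 0]
row 3: [64, 0, 64, 4] -> [128, 4, 0, 0]

Answer: 128   0   0   0
  2  16   0   0
  8   0   0   0
128   4   0   0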